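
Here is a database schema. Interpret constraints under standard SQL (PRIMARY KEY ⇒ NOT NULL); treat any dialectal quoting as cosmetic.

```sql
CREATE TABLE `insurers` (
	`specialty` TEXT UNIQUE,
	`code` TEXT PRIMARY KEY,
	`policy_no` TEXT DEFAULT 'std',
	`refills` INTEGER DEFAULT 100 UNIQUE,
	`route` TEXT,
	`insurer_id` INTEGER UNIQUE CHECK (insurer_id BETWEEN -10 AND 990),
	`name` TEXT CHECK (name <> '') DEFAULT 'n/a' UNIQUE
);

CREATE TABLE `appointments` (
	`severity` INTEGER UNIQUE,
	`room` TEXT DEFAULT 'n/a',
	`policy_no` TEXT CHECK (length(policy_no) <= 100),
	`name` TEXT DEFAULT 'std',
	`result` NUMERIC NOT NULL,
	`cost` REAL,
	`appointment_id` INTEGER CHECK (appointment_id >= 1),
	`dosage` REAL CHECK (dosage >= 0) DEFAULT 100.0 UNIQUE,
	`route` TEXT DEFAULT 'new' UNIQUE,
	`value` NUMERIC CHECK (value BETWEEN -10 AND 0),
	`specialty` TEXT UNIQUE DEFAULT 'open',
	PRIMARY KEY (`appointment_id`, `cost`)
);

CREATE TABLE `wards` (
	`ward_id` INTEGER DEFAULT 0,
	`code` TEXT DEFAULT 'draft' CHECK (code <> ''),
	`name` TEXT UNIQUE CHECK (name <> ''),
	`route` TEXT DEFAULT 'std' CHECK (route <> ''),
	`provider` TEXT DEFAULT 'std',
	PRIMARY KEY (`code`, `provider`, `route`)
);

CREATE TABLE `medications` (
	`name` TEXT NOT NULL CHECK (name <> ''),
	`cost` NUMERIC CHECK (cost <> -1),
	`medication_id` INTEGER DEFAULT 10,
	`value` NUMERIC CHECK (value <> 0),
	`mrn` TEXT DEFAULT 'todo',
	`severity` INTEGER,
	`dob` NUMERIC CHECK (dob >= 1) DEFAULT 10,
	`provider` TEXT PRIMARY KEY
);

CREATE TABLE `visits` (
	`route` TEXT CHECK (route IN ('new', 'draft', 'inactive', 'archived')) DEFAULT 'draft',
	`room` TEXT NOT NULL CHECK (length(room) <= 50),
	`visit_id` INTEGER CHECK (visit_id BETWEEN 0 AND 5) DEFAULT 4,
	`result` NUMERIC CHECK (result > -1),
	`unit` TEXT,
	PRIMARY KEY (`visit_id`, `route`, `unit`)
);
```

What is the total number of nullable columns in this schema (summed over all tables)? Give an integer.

23

insurers: 6 nullable (specialty, policy_no, refills, route, insurer_id, name — PK (code) and explicit NOT NULL columns excluded).
appointments: 8 nullable (severity, room, policy_no, name, dosage, route, value, specialty — PK (appointment_id, cost) and explicit NOT NULL columns excluded).
wards: 2 nullable (ward_id, name — PK (code, provider, route) and explicit NOT NULL columns excluded).
medications: 6 nullable (cost, medication_id, value, mrn, severity, dob — PK (provider) and explicit NOT NULL columns excluded).
visits: 1 nullable (result — PK (visit_id, route, unit) and explicit NOT NULL columns excluded).
Total: 6 + 8 + 2 + 6 + 1 = 23.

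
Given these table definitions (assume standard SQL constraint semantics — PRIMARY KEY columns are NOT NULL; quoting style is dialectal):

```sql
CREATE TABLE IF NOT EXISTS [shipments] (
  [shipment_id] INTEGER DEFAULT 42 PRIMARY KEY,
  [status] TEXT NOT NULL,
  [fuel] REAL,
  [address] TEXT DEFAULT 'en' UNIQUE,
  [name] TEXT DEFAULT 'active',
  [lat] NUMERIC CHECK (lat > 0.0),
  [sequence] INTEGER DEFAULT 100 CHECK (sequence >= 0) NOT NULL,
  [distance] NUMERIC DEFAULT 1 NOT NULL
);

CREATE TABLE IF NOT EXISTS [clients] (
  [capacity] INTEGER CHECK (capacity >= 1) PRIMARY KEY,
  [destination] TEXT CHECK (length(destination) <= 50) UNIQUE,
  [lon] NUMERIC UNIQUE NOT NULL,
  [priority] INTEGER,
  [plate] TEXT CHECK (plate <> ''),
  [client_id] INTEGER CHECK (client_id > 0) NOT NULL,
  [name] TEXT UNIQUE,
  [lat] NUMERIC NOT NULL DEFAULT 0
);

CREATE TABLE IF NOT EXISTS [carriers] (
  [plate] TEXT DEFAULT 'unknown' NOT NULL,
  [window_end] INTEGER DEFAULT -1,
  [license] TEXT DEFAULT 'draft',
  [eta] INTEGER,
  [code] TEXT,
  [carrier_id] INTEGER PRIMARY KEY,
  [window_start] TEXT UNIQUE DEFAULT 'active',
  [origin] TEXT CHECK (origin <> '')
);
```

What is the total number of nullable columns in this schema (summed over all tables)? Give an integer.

14

shipments: 4 nullable (fuel, address, name, lat — PK (shipment_id) and explicit NOT NULL columns excluded).
clients: 4 nullable (destination, priority, plate, name — PK (capacity) and explicit NOT NULL columns excluded).
carriers: 6 nullable (window_end, license, eta, code, window_start, origin — PK (carrier_id) and explicit NOT NULL columns excluded).
Total: 4 + 4 + 6 = 14.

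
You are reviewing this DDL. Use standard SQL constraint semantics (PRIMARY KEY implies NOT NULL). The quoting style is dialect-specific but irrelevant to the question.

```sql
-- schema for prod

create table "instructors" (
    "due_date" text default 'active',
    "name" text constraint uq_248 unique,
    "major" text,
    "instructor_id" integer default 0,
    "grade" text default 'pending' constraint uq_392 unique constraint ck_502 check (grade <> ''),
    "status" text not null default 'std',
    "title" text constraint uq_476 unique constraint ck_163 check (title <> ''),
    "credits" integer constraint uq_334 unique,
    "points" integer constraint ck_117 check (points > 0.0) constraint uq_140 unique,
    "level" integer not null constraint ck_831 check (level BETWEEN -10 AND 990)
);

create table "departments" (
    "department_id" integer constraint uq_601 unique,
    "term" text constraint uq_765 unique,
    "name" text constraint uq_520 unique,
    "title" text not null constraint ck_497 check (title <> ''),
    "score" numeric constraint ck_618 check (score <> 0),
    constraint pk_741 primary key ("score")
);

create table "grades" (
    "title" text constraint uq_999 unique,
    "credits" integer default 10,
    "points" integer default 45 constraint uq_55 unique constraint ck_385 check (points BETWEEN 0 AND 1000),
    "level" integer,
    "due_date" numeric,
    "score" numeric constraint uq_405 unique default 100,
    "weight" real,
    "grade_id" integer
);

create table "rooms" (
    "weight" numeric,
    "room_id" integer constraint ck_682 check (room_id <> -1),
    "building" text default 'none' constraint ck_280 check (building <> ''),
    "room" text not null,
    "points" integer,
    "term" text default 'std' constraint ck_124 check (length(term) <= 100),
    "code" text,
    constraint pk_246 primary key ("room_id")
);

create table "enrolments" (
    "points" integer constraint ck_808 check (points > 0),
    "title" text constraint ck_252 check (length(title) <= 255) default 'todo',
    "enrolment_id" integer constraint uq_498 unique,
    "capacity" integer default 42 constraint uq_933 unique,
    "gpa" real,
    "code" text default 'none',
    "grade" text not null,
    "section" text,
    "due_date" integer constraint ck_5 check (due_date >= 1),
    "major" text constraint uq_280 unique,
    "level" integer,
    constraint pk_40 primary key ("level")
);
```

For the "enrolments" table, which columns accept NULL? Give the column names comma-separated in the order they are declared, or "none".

points, title, enrolment_id, capacity, gpa, code, section, due_date, major

- points: CHECK does not forbid NULL (a CHECK constraint passes when its expression is NULL) → nullable.
- title: CHECK does not forbid NULL (a CHECK constraint passes when its expression is NULL) → nullable.
- enrolment_id: UNIQUE does not imply NOT NULL → nullable.
- capacity: UNIQUE does not imply NOT NULL → nullable.
- gpa: no NOT NULL constraint applies → nullable.
- code: DEFAULT only fills an omitted column; an explicit NULL is still allowed → nullable.
- grade: declared NOT NULL → not nullable.
- section: no NOT NULL constraint applies → nullable.
- due_date: CHECK does not forbid NULL (a CHECK constraint passes when its expression is NULL) → nullable.
- major: UNIQUE does not imply NOT NULL → nullable.
- level: part of the PRIMARY KEY, which implies NOT NULL → not nullable.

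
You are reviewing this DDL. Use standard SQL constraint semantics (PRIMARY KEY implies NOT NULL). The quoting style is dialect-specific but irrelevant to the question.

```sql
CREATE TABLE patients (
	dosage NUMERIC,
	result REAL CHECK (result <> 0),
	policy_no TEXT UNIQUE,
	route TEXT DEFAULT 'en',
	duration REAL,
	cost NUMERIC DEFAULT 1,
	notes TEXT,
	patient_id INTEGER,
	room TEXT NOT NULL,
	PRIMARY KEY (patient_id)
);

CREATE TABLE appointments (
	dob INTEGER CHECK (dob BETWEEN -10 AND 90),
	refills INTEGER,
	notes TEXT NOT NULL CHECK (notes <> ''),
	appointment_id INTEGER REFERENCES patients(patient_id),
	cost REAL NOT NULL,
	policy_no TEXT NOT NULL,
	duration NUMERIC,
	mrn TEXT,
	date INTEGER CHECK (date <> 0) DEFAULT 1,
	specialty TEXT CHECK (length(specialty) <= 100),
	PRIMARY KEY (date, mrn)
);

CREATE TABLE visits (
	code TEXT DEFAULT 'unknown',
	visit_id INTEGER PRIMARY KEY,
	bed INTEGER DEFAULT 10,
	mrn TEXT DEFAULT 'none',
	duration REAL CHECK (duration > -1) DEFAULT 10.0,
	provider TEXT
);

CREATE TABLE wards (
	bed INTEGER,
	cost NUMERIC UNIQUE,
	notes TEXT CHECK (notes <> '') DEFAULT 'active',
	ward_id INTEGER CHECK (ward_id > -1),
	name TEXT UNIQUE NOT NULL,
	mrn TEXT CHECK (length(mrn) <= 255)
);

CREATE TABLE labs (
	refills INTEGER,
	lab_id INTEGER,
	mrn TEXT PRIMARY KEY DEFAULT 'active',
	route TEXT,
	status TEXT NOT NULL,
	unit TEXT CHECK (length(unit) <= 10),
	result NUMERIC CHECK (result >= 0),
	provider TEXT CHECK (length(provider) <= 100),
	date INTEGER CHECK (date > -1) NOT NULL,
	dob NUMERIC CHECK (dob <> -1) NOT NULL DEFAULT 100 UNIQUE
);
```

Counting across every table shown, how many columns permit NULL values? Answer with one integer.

patients: 7 nullable (dosage, result, policy_no, route, duration, cost, notes — PK (patient_id) and explicit NOT NULL columns excluded).
appointments: 5 nullable (dob, refills, appointment_id, duration, specialty — PK (date, mrn) and explicit NOT NULL columns excluded).
visits: 5 nullable (code, bed, mrn, duration, provider — PK (visit_id) and explicit NOT NULL columns excluded).
wards: 5 nullable (bed, cost, notes, ward_id, mrn — PK none and explicit NOT NULL columns excluded).
labs: 6 nullable (refills, lab_id, route, unit, result, provider — PK (mrn) and explicit NOT NULL columns excluded).
Total: 7 + 5 + 5 + 5 + 6 = 28.

28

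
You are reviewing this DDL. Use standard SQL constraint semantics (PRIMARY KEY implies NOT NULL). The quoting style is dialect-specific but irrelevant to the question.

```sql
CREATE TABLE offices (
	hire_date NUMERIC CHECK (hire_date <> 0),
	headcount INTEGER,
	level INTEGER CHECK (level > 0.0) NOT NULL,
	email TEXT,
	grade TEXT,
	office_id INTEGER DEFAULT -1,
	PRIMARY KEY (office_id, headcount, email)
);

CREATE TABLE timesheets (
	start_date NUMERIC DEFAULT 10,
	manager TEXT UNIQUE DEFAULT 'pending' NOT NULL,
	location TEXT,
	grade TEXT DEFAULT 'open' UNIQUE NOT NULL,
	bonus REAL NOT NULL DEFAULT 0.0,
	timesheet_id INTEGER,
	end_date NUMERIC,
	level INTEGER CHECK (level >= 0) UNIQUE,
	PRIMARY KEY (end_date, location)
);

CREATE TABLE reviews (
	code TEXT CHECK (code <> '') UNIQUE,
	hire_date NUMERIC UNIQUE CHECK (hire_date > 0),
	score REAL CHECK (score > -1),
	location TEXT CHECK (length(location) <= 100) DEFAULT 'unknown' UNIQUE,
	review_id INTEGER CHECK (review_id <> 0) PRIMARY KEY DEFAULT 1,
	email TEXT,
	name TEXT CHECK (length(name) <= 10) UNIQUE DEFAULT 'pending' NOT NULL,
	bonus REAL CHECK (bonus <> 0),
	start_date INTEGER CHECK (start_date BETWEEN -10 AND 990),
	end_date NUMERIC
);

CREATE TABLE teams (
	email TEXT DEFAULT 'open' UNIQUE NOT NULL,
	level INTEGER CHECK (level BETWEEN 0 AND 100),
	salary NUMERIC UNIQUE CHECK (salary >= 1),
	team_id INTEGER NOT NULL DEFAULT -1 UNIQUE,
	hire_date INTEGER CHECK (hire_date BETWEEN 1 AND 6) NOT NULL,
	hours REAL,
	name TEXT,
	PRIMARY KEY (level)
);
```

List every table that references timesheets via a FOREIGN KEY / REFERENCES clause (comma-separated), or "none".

none

No REFERENCES clause anywhere in the schema names timesheets.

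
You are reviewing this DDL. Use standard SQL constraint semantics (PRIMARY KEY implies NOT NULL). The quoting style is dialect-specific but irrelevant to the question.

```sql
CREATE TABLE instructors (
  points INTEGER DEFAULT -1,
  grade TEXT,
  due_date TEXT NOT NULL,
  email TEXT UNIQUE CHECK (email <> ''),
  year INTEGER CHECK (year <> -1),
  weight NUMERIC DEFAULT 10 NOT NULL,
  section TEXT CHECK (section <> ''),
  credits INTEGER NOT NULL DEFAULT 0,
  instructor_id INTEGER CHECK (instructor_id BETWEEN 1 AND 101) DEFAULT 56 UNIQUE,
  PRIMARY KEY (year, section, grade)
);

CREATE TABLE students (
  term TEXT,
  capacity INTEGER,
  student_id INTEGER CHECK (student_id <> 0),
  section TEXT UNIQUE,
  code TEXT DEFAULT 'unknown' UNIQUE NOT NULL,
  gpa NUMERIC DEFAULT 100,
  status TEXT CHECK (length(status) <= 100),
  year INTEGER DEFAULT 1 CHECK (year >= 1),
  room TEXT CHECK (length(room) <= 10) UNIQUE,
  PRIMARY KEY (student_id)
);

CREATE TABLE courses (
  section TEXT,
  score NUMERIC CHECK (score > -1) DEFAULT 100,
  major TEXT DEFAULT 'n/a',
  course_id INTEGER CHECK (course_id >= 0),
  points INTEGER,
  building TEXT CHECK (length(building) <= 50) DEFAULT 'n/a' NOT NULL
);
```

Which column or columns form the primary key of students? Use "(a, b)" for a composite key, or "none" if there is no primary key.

student_id

student_id is declared PRIMARY KEY as a table-level PRIMARY KEY clause.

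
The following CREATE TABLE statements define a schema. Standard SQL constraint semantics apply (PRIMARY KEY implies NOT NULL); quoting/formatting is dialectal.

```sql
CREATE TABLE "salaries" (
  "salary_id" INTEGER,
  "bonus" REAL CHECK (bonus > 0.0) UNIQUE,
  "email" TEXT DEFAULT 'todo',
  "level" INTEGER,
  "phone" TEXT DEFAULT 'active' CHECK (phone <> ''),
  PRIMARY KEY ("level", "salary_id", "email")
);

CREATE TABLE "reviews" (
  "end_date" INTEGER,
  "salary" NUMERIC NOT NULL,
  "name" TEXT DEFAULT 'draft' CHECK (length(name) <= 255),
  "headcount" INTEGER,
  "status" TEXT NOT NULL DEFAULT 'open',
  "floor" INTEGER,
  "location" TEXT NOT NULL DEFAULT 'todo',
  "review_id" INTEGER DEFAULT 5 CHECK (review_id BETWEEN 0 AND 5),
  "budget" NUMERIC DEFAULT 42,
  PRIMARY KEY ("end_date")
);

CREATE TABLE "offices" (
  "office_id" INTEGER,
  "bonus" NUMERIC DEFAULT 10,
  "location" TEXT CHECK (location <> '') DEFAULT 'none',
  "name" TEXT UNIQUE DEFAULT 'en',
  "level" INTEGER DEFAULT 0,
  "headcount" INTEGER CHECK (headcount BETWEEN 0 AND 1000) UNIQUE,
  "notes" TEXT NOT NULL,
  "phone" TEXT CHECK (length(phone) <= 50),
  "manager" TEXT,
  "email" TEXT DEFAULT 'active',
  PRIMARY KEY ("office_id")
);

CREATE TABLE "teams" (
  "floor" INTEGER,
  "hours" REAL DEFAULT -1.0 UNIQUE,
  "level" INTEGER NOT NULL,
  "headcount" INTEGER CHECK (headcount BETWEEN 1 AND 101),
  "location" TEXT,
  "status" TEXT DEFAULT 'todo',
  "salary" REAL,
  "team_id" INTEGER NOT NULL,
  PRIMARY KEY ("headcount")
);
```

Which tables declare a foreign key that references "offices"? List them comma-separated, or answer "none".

none

No REFERENCES clause anywhere in the schema names offices.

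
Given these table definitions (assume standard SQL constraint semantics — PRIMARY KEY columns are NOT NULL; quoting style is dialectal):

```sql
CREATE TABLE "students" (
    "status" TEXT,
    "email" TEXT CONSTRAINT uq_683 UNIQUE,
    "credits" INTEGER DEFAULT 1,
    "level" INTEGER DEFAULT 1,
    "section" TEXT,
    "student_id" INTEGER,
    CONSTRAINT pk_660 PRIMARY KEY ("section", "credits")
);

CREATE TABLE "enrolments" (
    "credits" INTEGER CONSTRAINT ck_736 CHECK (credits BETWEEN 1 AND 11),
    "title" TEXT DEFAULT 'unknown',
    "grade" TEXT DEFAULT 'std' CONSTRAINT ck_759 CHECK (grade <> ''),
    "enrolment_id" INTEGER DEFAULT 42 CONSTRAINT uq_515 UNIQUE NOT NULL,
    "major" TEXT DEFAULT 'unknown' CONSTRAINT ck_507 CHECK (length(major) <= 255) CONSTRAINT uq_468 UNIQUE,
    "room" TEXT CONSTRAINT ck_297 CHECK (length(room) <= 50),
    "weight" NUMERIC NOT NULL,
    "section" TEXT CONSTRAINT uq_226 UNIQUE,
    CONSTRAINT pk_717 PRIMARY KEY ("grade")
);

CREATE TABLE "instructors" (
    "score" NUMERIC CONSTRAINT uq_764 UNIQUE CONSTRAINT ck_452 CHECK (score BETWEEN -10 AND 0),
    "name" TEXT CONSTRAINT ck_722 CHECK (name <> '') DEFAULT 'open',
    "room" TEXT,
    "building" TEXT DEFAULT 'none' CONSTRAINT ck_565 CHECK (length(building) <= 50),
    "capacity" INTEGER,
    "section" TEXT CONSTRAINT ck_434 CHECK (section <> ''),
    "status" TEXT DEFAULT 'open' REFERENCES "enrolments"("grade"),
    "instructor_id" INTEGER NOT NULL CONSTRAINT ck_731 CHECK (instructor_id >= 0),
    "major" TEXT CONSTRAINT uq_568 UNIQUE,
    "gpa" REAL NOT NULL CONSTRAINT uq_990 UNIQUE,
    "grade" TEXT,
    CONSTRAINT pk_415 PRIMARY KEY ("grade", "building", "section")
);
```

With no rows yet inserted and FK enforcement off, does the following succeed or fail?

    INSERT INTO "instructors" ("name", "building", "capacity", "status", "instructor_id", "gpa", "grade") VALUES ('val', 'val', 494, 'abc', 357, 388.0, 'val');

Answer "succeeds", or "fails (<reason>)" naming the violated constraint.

fails (NOT NULL on section)

section is omitted from the column list and has no DEFAULT, so it would receive NULL.
But section is part of the PRIMARY KEY (implied NOT NULL).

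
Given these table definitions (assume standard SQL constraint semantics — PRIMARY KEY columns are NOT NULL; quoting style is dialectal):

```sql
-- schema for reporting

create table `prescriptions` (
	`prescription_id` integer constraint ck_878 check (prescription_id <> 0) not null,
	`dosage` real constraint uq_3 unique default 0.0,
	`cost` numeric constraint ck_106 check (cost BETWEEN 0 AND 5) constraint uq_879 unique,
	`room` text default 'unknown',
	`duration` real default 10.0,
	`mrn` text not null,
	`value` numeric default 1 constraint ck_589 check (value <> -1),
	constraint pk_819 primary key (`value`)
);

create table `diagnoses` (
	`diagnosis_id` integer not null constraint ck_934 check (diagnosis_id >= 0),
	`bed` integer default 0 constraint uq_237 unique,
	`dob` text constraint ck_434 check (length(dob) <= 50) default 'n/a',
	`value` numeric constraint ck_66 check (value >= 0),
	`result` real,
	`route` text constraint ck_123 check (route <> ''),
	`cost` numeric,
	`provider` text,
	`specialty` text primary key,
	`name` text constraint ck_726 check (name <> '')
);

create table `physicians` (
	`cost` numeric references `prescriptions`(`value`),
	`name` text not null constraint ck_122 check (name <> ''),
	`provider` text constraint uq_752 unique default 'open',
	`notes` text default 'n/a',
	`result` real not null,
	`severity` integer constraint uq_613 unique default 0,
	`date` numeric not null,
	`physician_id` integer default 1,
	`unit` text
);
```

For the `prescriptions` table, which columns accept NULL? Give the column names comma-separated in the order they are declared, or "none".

dosage, cost, room, duration

- prescription_id: declared NOT NULL → not nullable.
- dosage: UNIQUE does not imply NOT NULL → nullable.
- cost: CHECK does not forbid NULL (a CHECK constraint passes when its expression is NULL) → nullable.
- room: DEFAULT only fills an omitted column; an explicit NULL is still allowed → nullable.
- duration: DEFAULT only fills an omitted column; an explicit NULL is still allowed → nullable.
- mrn: declared NOT NULL → not nullable.
- value: part of the PRIMARY KEY, which implies NOT NULL → not nullable.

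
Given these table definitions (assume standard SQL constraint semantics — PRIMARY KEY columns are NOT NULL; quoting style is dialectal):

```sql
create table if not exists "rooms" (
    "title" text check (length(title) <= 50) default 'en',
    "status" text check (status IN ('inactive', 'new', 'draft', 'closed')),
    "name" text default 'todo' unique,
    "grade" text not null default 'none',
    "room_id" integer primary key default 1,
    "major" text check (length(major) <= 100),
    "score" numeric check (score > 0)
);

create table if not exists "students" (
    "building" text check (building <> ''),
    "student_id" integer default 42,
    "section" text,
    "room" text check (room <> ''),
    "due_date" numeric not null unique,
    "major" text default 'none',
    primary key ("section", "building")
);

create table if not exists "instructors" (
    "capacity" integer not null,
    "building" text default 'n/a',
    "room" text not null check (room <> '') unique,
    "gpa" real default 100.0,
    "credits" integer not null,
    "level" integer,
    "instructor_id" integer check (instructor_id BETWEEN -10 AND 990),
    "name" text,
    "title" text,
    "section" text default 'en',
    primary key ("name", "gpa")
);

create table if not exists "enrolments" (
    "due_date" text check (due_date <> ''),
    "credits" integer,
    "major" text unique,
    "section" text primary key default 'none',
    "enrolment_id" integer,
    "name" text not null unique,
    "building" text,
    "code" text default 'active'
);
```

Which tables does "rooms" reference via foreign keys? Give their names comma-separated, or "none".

No column in rooms has a REFERENCES clause.

none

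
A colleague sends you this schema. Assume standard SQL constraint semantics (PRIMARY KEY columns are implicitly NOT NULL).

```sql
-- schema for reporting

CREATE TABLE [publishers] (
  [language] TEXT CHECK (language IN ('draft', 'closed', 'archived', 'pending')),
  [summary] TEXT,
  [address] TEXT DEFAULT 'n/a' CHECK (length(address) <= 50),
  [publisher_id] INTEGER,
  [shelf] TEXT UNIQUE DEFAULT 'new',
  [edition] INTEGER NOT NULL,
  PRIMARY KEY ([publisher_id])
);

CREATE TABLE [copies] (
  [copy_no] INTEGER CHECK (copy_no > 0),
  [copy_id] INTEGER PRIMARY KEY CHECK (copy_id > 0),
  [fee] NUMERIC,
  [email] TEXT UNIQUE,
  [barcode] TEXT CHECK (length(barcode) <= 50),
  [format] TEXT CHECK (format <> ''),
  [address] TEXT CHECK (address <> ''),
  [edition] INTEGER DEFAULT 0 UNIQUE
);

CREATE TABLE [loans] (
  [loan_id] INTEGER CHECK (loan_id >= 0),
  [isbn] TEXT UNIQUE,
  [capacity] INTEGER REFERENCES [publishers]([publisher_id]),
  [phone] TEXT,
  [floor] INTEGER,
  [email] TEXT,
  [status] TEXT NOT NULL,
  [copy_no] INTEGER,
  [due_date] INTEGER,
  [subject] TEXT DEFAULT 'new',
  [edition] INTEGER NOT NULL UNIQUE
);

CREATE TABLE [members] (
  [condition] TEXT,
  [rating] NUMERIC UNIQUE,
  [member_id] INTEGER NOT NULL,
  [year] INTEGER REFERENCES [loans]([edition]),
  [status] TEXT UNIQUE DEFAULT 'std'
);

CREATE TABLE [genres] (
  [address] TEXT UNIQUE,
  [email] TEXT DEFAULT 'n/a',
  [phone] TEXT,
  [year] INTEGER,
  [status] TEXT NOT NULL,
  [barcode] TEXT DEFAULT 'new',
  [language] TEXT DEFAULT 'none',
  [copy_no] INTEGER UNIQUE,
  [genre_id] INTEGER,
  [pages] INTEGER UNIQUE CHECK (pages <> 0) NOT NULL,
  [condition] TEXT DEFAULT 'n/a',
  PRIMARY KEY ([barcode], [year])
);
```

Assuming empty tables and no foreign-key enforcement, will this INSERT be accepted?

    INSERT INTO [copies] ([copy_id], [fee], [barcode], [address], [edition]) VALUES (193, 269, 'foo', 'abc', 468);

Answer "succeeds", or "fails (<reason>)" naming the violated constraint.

succeeds

NOT NULL columns: copy_id is supplied.
CHECK constraints: 193 satisfies (copy_id > 0); 'foo' satisfies (length(barcode) <= 50); 'abc' satisfies (address <> '').
No constraint is violated.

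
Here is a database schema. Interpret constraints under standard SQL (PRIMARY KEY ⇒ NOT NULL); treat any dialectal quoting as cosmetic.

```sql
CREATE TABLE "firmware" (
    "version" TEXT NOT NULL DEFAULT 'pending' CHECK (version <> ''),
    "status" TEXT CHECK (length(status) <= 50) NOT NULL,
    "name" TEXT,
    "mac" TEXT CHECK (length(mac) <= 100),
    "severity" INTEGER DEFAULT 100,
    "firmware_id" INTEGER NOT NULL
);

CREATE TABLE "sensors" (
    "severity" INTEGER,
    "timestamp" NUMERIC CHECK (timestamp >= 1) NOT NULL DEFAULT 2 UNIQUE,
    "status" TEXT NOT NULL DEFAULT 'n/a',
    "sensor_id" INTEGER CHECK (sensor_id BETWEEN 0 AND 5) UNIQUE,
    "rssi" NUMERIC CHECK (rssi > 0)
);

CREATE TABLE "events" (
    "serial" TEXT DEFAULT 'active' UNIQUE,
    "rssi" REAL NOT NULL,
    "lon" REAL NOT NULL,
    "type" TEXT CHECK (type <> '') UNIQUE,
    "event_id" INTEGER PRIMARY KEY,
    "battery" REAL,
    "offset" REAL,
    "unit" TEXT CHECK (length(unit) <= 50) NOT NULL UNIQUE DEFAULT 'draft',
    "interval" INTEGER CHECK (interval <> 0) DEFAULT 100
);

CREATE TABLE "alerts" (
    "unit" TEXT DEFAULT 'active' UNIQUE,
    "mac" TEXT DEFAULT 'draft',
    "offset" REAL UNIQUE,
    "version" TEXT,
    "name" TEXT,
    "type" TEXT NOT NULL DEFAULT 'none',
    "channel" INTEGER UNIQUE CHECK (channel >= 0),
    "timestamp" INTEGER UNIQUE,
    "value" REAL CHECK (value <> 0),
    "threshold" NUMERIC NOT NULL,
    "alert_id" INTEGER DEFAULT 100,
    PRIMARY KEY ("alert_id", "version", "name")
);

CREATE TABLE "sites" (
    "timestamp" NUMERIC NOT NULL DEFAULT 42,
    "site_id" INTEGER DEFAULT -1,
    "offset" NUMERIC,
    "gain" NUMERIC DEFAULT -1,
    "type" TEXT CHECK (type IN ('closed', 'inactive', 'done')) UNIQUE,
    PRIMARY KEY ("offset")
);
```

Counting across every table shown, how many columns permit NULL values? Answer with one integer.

firmware: 3 nullable (name, mac, severity — PK none and explicit NOT NULL columns excluded).
sensors: 3 nullable (severity, sensor_id, rssi — PK none and explicit NOT NULL columns excluded).
events: 5 nullable (serial, type, battery, offset, interval — PK (event_id) and explicit NOT NULL columns excluded).
alerts: 6 nullable (unit, mac, offset, channel, timestamp, value — PK (alert_id, version, name) and explicit NOT NULL columns excluded).
sites: 3 nullable (site_id, gain, type — PK (offset) and explicit NOT NULL columns excluded).
Total: 3 + 3 + 5 + 6 + 3 = 20.

20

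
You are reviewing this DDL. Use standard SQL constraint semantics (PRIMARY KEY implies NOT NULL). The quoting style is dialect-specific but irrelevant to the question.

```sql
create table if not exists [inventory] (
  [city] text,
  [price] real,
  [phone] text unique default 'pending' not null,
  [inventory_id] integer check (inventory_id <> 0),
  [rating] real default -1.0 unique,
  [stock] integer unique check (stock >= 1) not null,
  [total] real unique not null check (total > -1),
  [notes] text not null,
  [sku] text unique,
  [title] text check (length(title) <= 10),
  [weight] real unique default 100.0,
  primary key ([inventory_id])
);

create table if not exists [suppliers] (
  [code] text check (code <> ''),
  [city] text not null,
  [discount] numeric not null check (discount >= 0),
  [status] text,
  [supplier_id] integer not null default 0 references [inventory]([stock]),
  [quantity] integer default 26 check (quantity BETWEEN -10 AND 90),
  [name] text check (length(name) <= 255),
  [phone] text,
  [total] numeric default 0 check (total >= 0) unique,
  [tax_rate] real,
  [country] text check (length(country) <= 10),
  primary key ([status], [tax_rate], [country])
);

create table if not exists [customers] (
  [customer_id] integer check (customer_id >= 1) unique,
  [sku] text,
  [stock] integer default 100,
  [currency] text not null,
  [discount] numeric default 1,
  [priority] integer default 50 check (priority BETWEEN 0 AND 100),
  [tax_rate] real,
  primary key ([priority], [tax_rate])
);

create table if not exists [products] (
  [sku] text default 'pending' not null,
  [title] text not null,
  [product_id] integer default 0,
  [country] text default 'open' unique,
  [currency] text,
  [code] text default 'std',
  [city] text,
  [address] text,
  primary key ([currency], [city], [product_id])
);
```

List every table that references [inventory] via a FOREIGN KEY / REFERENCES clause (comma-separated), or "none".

- suppliers.supplier_id references inventory(stock).

suppliers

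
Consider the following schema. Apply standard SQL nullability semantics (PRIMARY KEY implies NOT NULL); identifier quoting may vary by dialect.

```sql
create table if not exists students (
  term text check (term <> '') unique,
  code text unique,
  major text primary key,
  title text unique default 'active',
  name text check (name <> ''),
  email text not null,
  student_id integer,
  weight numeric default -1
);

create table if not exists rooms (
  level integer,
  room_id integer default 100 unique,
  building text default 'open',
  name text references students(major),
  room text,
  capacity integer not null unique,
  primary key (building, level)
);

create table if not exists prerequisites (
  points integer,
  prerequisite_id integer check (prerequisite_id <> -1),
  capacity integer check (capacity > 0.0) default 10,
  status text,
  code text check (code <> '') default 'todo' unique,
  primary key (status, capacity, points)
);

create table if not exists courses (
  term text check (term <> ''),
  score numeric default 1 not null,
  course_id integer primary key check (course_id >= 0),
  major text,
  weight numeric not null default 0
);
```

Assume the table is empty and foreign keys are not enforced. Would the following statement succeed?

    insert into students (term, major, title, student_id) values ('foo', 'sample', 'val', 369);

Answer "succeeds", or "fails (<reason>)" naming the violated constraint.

email is omitted from the column list and has no DEFAULT, so it would receive NULL.
But email is declared NOT NULL.

fails (NOT NULL on email)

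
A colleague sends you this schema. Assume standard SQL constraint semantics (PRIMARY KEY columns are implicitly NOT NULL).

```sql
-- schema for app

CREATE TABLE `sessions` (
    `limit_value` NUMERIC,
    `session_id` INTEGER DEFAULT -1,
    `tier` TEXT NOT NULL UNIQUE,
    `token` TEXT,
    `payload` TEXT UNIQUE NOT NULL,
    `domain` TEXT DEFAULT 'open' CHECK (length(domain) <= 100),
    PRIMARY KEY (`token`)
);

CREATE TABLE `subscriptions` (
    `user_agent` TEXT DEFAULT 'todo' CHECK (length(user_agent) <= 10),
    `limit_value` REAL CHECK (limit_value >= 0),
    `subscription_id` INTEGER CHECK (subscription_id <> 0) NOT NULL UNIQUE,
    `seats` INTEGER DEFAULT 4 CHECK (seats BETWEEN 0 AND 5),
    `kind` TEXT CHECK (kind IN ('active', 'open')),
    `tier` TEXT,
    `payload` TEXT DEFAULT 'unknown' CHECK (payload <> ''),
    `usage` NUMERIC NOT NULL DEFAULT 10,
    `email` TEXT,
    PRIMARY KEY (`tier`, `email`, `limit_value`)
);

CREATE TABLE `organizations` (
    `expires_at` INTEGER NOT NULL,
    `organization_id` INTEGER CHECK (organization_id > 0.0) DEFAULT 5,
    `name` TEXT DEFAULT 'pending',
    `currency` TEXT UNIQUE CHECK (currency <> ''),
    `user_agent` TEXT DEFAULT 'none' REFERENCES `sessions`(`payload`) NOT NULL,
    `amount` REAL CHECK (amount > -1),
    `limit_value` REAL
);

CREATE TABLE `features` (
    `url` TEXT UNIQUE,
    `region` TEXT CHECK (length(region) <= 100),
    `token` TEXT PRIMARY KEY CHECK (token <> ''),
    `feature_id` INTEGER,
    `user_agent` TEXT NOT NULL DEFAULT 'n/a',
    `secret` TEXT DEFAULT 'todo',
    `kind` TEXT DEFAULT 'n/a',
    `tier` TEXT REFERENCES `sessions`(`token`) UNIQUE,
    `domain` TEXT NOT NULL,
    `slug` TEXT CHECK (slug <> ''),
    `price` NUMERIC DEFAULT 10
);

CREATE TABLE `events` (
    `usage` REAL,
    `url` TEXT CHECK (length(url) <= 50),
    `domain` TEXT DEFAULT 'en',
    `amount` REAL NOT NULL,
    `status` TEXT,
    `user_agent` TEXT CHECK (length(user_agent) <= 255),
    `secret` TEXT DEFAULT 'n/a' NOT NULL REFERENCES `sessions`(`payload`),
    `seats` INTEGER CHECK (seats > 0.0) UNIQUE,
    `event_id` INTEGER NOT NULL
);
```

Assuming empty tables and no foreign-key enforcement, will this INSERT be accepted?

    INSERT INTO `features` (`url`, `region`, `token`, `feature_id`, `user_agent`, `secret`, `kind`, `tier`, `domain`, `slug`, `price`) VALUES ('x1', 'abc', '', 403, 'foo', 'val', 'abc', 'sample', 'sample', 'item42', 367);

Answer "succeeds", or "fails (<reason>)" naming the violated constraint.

The value '' for token violates CHECK (token <> '').

fails (CHECK on token)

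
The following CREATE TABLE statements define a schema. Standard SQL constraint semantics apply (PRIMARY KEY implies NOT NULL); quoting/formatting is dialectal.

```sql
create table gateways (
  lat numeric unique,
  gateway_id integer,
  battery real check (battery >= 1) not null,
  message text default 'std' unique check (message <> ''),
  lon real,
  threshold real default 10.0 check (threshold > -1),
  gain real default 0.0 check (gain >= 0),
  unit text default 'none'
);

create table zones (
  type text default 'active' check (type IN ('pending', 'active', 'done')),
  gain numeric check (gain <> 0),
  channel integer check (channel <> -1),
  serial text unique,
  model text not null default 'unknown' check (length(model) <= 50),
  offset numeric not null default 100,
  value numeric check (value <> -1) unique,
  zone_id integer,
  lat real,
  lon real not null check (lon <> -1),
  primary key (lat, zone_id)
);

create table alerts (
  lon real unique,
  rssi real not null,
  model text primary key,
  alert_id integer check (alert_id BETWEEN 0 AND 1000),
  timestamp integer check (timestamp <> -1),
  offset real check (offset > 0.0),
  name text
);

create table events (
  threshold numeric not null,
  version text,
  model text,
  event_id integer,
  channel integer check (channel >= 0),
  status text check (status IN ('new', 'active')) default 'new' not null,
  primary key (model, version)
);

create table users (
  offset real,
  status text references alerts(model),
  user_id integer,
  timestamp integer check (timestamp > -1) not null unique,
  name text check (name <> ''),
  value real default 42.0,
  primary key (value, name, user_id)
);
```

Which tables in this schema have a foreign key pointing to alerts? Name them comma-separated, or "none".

- users.status references alerts(model).

users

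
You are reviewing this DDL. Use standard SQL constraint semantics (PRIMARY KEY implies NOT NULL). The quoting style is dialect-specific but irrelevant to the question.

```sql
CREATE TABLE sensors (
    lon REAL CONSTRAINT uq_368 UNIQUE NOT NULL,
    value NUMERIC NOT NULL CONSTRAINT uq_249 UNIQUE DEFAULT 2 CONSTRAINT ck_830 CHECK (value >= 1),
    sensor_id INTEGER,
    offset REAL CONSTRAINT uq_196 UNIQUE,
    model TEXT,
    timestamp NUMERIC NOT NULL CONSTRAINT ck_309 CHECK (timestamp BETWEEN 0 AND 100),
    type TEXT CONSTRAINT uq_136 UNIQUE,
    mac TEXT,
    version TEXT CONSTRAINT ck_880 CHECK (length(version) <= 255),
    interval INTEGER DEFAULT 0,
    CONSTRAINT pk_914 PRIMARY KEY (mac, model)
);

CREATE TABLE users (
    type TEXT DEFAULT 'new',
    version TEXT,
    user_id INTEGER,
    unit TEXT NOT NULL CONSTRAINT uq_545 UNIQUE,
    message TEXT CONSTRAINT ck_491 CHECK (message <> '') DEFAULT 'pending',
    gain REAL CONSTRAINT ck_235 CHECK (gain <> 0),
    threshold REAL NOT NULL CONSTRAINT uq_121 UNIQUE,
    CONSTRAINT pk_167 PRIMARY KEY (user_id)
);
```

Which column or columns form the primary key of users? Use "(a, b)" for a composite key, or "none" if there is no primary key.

user_id

user_id is declared PRIMARY KEY as a table-level PRIMARY KEY clause.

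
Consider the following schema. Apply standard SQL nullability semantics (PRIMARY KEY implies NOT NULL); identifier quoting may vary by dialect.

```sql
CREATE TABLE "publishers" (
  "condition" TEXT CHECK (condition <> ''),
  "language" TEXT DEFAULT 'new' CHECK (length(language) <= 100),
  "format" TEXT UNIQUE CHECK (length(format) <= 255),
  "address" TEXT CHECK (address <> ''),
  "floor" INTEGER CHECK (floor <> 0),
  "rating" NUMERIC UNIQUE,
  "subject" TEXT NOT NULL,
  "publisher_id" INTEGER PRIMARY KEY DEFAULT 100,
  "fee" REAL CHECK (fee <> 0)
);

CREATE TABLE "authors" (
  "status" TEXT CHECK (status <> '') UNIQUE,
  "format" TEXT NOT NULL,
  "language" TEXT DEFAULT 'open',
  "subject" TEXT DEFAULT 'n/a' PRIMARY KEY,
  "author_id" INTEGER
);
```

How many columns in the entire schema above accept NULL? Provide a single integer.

10

publishers: 7 nullable (condition, language, format, address, floor, rating, fee — PK (publisher_id) and explicit NOT NULL columns excluded).
authors: 3 nullable (status, language, author_id — PK (subject) and explicit NOT NULL columns excluded).
Total: 7 + 3 = 10.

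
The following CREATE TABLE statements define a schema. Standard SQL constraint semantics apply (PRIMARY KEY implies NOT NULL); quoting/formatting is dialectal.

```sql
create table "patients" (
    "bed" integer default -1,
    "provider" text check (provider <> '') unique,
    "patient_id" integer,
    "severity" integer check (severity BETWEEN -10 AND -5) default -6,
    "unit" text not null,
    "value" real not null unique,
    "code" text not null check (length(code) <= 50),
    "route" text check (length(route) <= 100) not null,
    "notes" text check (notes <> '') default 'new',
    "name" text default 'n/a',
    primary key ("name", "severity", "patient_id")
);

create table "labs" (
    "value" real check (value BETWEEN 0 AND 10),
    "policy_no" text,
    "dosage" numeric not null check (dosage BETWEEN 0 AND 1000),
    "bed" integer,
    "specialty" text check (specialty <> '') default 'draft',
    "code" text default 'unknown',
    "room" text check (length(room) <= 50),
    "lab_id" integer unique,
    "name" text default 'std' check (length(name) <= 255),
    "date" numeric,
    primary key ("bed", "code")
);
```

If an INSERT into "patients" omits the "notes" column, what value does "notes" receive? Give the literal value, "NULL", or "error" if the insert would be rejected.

'new'

notes has an explicit DEFAULT 'new'.
When the column is omitted from an INSERT, that default is used.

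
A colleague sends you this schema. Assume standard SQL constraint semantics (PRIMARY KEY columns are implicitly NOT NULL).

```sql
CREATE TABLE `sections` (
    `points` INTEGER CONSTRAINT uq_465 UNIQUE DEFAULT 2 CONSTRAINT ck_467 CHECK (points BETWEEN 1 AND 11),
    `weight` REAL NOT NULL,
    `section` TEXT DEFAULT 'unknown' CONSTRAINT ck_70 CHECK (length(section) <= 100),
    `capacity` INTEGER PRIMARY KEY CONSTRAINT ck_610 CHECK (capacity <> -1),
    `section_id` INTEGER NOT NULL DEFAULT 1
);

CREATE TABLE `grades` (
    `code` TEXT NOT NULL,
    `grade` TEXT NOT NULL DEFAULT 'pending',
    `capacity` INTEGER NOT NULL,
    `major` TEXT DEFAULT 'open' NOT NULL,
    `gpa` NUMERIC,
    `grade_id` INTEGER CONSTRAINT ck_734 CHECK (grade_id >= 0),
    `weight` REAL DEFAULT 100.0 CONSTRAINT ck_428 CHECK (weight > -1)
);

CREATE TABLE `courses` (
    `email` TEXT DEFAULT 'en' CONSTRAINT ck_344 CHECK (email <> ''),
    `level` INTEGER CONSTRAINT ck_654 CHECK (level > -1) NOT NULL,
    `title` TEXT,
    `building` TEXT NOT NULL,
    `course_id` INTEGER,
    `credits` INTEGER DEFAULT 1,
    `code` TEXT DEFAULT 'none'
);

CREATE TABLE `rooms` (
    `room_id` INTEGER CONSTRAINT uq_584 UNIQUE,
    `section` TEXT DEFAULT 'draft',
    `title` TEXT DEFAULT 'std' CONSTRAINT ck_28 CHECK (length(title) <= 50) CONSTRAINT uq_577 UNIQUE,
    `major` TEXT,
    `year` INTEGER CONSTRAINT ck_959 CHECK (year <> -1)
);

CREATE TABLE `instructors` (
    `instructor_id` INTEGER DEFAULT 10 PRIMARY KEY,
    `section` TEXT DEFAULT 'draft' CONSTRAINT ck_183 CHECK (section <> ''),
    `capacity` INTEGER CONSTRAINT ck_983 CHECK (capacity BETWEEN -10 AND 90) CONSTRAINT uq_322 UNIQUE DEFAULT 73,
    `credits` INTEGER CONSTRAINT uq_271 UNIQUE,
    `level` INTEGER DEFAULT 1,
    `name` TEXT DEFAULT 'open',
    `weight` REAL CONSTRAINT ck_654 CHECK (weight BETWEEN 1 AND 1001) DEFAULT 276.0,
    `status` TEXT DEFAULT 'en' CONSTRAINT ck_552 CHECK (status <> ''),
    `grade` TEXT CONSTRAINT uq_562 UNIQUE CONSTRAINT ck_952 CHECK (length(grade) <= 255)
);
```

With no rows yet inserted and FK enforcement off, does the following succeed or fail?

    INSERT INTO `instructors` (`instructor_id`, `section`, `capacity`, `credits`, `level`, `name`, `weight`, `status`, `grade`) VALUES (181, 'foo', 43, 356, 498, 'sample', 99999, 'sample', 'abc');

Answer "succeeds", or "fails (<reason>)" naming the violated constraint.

fails (CHECK on weight)

The value 99999 for weight violates CHECK (weight BETWEEN 1 AND 1001).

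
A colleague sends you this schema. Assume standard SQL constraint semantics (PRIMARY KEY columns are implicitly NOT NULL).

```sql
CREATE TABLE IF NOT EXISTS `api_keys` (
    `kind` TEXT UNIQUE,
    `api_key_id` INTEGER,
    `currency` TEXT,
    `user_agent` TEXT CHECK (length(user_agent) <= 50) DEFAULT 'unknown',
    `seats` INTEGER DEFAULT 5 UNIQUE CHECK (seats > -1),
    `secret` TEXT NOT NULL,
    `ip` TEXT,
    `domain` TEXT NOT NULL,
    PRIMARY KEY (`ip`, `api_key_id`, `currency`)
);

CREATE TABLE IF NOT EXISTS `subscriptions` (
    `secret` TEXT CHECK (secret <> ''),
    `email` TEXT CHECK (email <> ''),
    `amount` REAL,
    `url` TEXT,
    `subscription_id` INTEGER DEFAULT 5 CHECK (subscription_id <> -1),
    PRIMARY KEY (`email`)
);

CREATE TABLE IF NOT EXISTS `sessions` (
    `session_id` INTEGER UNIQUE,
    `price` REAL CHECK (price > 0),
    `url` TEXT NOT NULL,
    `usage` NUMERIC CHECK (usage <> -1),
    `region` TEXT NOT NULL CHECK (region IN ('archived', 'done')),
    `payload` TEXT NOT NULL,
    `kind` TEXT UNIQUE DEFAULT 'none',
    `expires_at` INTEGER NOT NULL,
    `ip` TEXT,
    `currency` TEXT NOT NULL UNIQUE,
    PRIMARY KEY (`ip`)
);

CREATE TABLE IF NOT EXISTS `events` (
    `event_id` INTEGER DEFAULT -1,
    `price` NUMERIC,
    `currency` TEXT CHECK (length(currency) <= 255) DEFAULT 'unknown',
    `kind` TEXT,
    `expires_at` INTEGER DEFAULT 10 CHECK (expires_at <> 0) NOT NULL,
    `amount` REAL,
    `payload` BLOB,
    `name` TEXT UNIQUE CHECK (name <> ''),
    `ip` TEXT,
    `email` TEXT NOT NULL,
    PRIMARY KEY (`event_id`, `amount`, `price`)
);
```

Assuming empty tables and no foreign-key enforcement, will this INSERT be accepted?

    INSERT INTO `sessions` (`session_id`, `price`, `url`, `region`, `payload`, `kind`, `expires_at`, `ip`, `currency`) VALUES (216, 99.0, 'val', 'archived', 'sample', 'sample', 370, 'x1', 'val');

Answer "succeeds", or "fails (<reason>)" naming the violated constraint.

NOT NULL columns: currency is supplied; expires_at is supplied; ip is supplied; payload is supplied; region is supplied; url is supplied.
CHECK constraints: 99.0 satisfies (price > 0); 'archived' satisfies (region IN ('archived', 'done')).
No constraint is violated.

succeeds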